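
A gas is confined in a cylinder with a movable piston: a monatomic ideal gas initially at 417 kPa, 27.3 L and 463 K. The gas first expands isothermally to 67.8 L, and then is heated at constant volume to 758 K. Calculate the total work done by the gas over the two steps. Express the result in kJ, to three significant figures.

W_total ≈ 10.4 kJ

Step 1 (isothermal): W = P₁V₁ ln(V₂/V₁) = (11384) ln(67.8/27.3) = 10356 J.
Step 2 (isochoric): W = 0 (constant volume).
W_total = 10356 + 0 = 10356 J.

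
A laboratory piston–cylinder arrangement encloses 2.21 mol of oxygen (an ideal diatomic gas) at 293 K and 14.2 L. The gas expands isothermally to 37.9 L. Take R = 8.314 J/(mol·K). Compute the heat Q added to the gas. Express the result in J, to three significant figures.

Isothermal ⇒ ΔU = 0, so Q = W = nRT ln(V₂/V₁).
Q = (2.21)(8.314)(293) ln(37.9/14.2) = 5384 × 0.9817 = 5285 J.

Q ≈ 5290 J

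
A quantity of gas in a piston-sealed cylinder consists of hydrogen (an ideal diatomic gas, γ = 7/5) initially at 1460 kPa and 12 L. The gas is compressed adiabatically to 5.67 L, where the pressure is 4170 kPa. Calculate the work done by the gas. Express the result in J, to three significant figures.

Adiabatic: W = (P₁V₁ − P₂V₂)/(γ − 1) with γ = 7/5.
P₁V₁ = 17520 J, P₂V₂ = 23644 J.
W = (17520 − 23644) / 0.4 = -15310 J.

W ≈ -15300 J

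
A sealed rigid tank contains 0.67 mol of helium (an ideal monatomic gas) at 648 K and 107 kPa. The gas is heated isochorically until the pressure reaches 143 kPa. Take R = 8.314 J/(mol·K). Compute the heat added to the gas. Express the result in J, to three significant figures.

Constant volume ⇒ W = 0, so Q = ΔU = nCᵥΔT with Cᵥ = 3R/2 = 12.47 J/(mol·K).
At constant V, T₂/T₁ = P₂/P₁ ⇒ ΔT = T₁(P₂/P₁ − 1) = 648·(143/107 − 1) = 218 K.
ΔU = (0.67)(12.47)(218) = 1822 J.

Q ≈ 1820 J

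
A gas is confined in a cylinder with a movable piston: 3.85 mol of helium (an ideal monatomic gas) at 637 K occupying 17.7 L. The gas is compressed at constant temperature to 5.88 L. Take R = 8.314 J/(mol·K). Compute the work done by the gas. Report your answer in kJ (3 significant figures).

Isothermal: W = nRT ln(V₂/V₁).
W = (3.85)(8.314)(637) × ln(5.88/17.7)
  = 20390 × -1.102
W_by_gas = -22470 J.

W ≈ -22.5 kJ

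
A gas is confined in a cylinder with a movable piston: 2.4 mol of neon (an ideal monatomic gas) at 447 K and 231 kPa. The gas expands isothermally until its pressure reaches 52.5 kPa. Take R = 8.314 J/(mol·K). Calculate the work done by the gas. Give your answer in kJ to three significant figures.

Isothermal process: W = nRT ln(V₂/V₁) = nRT ln(P₁/P₂).
W = (2.4)(8.314)(447) × ln(231/52.5)
  = 8919 × ln(4.4) = 8919 × 1.482
W_by_gas = 13215 J.

W ≈ 13.2 kJ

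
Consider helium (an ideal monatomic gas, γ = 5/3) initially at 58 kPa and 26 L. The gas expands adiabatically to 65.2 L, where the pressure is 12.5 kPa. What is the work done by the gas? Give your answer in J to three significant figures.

Adiabatic: W = (P₁V₁ − P₂V₂)/(γ − 1) with γ = 5/3.
P₁V₁ = 1508 J, P₂V₂ = 815 J.
W = (1508 − 815) / 0.6667 = 1039 J.

W ≈ 1040 J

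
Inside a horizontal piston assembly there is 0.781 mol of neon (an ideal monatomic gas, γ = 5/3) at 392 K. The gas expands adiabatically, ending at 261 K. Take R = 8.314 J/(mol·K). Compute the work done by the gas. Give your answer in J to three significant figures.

Adiabatic ⇒ Q = 0, so W_by = −ΔU = nCᵥ(T₁ − T₂).
Cᵥ = 3R/2 = 12.47 J/(mol·K).
W = (0.781)(12.47)(392 − 261) = 1276 J.

W ≈ 1280 J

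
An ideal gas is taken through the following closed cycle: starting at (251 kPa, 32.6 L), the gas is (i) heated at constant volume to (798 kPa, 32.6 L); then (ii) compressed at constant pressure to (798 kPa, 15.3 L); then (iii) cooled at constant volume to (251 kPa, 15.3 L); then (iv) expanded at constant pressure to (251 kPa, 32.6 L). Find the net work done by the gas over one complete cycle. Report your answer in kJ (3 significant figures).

Constant-volume legs do no work.
W(ii) = (798)(15.3 − 32.6) = -13805 J; W(iv) = (251)(32.6 − 15.3) = 4342 J.
W_net = -13805 + 4342 = -9463 J (the counter-clockwise enclosed area).

W_net ≈ -9.46 kJ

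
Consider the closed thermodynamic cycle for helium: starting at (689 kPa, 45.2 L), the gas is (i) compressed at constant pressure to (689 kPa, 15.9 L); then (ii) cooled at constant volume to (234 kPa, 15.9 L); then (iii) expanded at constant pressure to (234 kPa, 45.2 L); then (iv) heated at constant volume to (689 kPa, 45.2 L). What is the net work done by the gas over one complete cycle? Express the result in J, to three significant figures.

W_net ≈ -13300 J

Constant-volume legs do no work.
W(i) = (689)(15.9 − 45.2) = -20188 J; W(iii) = (234)(45.2 − 15.9) = 6856 J.
W_net = -20188 + 6856 = -13332 J (the counter-clockwise enclosed area).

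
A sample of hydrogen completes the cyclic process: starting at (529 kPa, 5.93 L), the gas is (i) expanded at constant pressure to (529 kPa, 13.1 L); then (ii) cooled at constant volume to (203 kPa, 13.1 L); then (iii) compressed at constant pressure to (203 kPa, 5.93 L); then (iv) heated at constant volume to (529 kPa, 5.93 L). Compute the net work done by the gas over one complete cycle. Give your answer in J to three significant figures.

Constant-volume legs do no work.
W(i) = (529)(13.1 − 5.93) = 3793 J; W(iii) = (203)(5.93 − 13.1) = -1456 J.
W_net = 3793 − 1456 = 2337 J (the clockwise enclosed area).

W_net ≈ 2340 J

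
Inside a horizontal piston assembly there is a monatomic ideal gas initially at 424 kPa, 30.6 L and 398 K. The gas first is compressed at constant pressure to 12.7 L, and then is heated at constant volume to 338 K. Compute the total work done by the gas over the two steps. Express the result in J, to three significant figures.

W_total ≈ -7590 J

Step 1 (isobaric): W = PΔV = (424 kPa)(12.7 − 30.6 L) = -7590 J.
Step 2 (isochoric): W = 0 (constant volume).
W_total = -7590 + 0 = -7590 J.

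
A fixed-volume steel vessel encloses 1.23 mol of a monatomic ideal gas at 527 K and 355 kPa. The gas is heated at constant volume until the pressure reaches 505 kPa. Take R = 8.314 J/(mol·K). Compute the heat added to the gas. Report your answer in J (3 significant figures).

Q ≈ 3420 J

Constant volume ⇒ W = 0, so Q = ΔU = nCᵥΔT with Cᵥ = 3R/2 = 12.47 J/(mol·K).
At constant V, T₂/T₁ = P₂/P₁ ⇒ ΔT = T₁(P₂/P₁ − 1) = 527·(505/355 − 1) = 222.7 K.
ΔU = (1.23)(12.47)(222.7) = 3416 J.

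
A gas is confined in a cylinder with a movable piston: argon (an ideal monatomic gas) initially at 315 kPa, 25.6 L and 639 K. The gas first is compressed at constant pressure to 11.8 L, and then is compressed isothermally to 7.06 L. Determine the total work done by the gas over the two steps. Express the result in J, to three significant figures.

Step 1 (isobaric): W = PΔV = (315 kPa)(11.8 − 25.6 L) = -4347 J.
After step 1: P = 315 kPa, V = 11.8 L, T = 294.5 K.
Step 2 (isothermal): W = P₁V₁ ln(V₂/V₁) = (3717) ln(7.06/11.8) = -1909 J.
W_total = -4347 − 1909 = -6256 J.

W_total ≈ -6260 J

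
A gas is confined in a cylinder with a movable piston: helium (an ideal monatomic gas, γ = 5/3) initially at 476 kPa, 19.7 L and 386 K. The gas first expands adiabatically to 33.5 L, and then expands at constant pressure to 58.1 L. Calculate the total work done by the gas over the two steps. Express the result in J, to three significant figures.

W_total ≈ 9030 J

Step 1 (adiabatic): W = (P₁V₁ − P₂V₂)/(γ−1) = (9377 − 6582)/0.667 = 4193 J.
After step 1: P = 196.5 kPa, V = 33.5 L, T = 270.9 K.
Step 2 (isobaric): W = PΔV = (196.5 kPa)(58.1 − 33.5 L) = 4833 J.
W_total = 4193 + 4833 = 9026 J.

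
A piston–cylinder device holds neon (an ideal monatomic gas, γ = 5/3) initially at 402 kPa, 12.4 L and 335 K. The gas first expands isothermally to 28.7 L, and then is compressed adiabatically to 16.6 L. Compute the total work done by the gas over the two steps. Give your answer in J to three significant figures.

W_total ≈ 889 J

Step 1 (isothermal): W = P₁V₁ ln(V₂/V₁) = (4985) ln(28.7/12.4) = 4183 J.
After step 1: P = 173.7 kPa, V = 28.7 L, T = 335 K.
Step 2 (adiabatic): W = (P₁V₁ − P₂V₂)/(γ−1) = (4985 − 7181)/0.667 = -3294 J.
W_total = 4183 − 3294 = 889.5 J.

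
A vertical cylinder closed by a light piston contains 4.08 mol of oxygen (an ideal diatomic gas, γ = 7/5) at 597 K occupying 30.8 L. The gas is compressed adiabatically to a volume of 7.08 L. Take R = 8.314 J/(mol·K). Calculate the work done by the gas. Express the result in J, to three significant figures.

Adiabatic: TV^(γ−1) = const with γ = 7/5.
T₂ = T₁ (V₁/V₂)^(γ−1) = 597 × (30.8/7.08)^0.4 = 597 × 1.801 = 1075 K.
W_by = nCᵥ(T₁ − T₂) = (4.08)(20.79)(597 − 1075) = -40530 J.

W ≈ -40500 J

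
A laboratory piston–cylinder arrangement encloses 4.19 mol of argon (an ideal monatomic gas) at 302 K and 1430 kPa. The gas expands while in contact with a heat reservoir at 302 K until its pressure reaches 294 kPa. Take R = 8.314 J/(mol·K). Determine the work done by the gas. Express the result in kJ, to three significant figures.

Isothermal process: W = nRT ln(V₂/V₁) = nRT ln(P₁/P₂).
W = (4.19)(8.314)(302) × ln(1430/294)
  = 10520 × ln(4.864) = 10520 × 1.582
W_by_gas = 16642 J.

W ≈ 16.6 kJ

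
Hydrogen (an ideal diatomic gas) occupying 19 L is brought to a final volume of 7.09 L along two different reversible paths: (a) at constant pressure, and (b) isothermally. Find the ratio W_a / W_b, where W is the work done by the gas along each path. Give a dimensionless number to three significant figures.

Path (a) isobaric: W = P₁(V₂ − V₁) → W_a/(P₁V₁) = -0.6268.
Path (b) isothermal: W = P₁V₁ ln(V₂/V₁) → W_b/(P₁V₁) = -0.9858.
W_a / W_b = -0.6268 / -0.9858 = 0.6359.

W_a / W_b ≈ 0.636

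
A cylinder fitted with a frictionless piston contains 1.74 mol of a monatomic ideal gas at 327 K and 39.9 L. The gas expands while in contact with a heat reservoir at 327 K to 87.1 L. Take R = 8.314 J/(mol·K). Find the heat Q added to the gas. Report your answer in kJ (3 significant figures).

Q ≈ 3.69 kJ

Isothermal ⇒ ΔU = 0, so Q = W = nRT ln(V₂/V₁).
Q = (1.74)(8.314)(327) ln(87.1/39.9) = 4730 × 0.7807 = 3693 J.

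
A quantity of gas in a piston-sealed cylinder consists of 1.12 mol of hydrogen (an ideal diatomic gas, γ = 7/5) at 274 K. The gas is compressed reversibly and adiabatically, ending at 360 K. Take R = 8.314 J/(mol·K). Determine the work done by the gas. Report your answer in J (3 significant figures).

W ≈ -2000 J

Adiabatic ⇒ Q = 0, so W_by = −ΔU = nCᵥ(T₁ − T₂).
Cᵥ = 5R/2 = 20.79 J/(mol·K).
W = (1.12)(20.79)(274 − 360) = -2002 J.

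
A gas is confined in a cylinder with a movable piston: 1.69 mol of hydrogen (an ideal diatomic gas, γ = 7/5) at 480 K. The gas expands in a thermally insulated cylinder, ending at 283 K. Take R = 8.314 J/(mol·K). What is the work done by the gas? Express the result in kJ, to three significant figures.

W ≈ 6.92 kJ

Adiabatic ⇒ Q = 0, so W_by = −ΔU = nCᵥ(T₁ − T₂).
Cᵥ = 5R/2 = 20.79 J/(mol·K).
W = (1.69)(20.79)(480 − 283) = 6920 J.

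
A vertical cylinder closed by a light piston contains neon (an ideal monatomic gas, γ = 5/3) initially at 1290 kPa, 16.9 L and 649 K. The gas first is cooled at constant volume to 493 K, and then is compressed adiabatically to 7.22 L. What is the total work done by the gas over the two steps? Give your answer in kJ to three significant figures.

Step 1 (isochoric): W = 0 (constant volume).
After step 1: P = 979.9 kPa (V unchanged).
Step 2 (adiabatic): W = (P₁V₁ − P₂V₂)/(γ−1) = (16561 − 29195)/0.667 = -18952 J.
W_total = 0 − 18952 = -18952 J.

W_total ≈ -19.0 kJ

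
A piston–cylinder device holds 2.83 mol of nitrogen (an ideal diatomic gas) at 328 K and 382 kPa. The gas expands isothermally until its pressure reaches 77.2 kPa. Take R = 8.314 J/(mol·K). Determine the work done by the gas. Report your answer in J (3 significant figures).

W ≈ 12300 J

Isothermal process: W = nRT ln(V₂/V₁) = nRT ln(P₁/P₂).
W = (2.83)(8.314)(328) × ln(382/77.2)
  = 7717 × ln(4.948) = 7717 × 1.599
W_by_gas = 12340 J.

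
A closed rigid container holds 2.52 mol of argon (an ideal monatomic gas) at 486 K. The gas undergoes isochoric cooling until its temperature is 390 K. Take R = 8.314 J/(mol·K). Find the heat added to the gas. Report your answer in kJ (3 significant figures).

Q ≈ -3.02 kJ

Constant volume ⇒ W = 0, so Q = ΔU = nCᵥΔT with Cᵥ = 3R/2 = 12.47 J/(mol·K).
ΔU = (2.52)(12.47)(390 − 486) = -3017 J.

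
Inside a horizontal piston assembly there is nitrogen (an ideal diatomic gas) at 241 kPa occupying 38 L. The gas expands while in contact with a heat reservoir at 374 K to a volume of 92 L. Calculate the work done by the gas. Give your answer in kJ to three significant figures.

Isothermal: W = nRT ln(V₂/V₁) = P₁V₁ ln(V₂/V₁).
P₁V₁ = (241 kPa)(38 L) = 9158 J.
W = 9158 × ln(92/38) = 9158 × 0.8842
W_by_gas = 8098 J.

W ≈ 8.10 kJ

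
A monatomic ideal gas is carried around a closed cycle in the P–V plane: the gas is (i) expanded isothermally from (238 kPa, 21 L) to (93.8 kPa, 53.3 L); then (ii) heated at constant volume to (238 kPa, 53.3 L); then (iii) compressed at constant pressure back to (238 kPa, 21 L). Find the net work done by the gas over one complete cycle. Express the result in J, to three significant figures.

Leg (i): W = PᵢVᵢ ln(V_f/Vᵢ) = (4998) ln(53.3/21) = 4655 J.
Leg (ii): W = 0.
Leg (iii): W = PΔV = (238)(21 − 53.3) = -7687 J.
W_net = 4655 − 7687 = -3032 J.

W_net ≈ -3030 J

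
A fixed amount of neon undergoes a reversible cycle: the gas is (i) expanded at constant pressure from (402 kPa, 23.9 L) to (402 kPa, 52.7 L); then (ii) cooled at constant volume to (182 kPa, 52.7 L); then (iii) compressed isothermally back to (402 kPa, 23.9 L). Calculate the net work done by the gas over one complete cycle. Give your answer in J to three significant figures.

Leg (i): W = PΔV = (402)(52.7 − 23.9) = 11578 J.
Leg (ii): W = 0.
Leg (iii): W = PᵢVᵢ ln(V_f/Vᵢ) = (9591) ln(23.9/52.7) = -7584 J.
W_net = 11578 − 7584 = 3993 J.

W_net ≈ 3990 J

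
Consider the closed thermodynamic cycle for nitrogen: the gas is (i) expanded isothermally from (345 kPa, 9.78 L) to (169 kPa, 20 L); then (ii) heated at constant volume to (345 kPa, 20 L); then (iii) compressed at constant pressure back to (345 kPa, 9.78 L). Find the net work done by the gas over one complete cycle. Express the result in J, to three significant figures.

Leg (i): W = PᵢVᵢ ln(V_f/Vᵢ) = (3374) ln(20/9.78) = 2414 J.
Leg (ii): W = 0.
Leg (iii): W = PΔV = (345)(9.78 − 20) = -3526 J.
W_net = 2414 − 3526 = -1112 J.

W_net ≈ -1110 J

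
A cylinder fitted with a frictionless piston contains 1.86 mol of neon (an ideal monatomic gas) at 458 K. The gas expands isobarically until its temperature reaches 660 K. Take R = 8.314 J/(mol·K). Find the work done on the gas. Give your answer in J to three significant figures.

W ≈ -3120 J

Isobaric: W = P ΔV = nR ΔT.
W = (1.86)(8.314)(660 − 458) = 3124 J.
Work on gas = −W_by = -3124 J.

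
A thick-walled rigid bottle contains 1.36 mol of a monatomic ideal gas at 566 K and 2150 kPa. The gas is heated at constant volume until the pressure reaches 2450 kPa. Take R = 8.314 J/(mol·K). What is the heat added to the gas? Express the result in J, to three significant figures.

Q ≈ 1340 J

Constant volume ⇒ W = 0, so Q = ΔU = nCᵥΔT with Cᵥ = 3R/2 = 12.47 J/(mol·K).
At constant V, T₂/T₁ = P₂/P₁ ⇒ ΔT = T₁(P₂/P₁ − 1) = 566·(2450/2150 − 1) = 78.98 K.
ΔU = (1.36)(12.47)(78.98) = 1339 J.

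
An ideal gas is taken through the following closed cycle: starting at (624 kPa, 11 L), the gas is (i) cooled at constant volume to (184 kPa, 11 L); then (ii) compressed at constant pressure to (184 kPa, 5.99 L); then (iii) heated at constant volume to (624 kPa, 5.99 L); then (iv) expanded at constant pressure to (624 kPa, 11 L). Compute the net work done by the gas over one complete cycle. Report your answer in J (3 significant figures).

W_net ≈ 2200 J

Constant-volume legs do no work.
W(ii) = (184)(5.99 − 11) = -921.8 J; W(iv) = (624)(11 − 5.99) = 3126 J.
W_net = -921.8 + 3126 = 2204 J (the clockwise enclosed area).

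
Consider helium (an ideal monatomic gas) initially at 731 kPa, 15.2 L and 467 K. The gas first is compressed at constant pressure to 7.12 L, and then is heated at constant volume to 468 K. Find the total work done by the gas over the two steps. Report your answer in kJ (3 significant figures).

Step 1 (isobaric): W = PΔV = (731 kPa)(7.12 − 15.2 L) = -5906 J.
Step 2 (isochoric): W = 0 (constant volume).
W_total = -5906 + 0 = -5906 J.

W_total ≈ -5.91 kJ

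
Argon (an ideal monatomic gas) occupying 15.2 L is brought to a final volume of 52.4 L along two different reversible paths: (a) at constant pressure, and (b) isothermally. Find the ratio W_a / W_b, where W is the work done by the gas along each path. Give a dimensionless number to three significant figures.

Path (a) isobaric: W = P₁(V₂ − V₁) → W_a/(P₁V₁) = 2.447.
Path (b) isothermal: W = P₁V₁ ln(V₂/V₁) → W_b/(P₁V₁) = 1.238.
W_a / W_b = 2.447 / 1.238 = 1.977.

W_a / W_b ≈ 1.98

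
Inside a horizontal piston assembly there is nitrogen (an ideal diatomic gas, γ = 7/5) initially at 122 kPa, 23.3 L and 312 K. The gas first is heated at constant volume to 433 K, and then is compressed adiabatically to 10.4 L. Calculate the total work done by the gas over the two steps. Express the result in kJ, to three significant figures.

Step 1 (isochoric): W = 0 (constant volume).
After step 1: P = 169.3 kPa (V unchanged).
Step 2 (adiabatic): W = (P₁V₁ − P₂V₂)/(γ−1) = (3945 − 5447)/0.4 = -3756 J.
W_total = 0 − 3756 = -3756 J.

W_total ≈ -3.76 kJ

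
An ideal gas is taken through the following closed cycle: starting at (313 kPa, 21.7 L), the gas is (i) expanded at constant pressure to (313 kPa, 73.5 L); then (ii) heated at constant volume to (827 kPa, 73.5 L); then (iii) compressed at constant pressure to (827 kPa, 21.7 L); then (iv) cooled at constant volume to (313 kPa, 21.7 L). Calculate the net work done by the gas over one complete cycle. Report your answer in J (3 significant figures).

Constant-volume legs do no work.
W(i) = (313)(73.5 − 21.7) = 16213 J; W(iii) = (827)(21.7 − 73.5) = -42839 J.
W_net = 16213 − 42839 = -26625 J (the counter-clockwise enclosed area).

W_net ≈ -26600 J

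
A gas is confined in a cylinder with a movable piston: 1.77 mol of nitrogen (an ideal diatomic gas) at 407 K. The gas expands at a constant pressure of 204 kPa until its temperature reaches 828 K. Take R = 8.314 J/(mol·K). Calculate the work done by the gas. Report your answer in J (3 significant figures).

W ≈ 6200 J

Isobaric: W = P ΔV = nR ΔT.
W = (1.77)(8.314)(828 − 407) = 6195 J.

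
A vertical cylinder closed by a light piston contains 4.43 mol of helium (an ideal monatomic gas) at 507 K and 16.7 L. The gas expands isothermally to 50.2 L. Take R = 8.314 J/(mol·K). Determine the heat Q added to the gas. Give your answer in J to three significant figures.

Q ≈ 20600 J

Isothermal ⇒ ΔU = 0, so Q = W = nRT ln(V₂/V₁).
Q = (4.43)(8.314)(507) ln(50.2/16.7) = 18673 × 1.101 = 20552 J.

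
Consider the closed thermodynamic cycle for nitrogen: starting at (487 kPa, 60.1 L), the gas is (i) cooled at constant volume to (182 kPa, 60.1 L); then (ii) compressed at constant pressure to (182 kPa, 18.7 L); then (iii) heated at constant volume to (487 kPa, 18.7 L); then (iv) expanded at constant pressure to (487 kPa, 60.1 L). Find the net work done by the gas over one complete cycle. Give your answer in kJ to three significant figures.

W_net ≈ 12.6 kJ

Constant-volume legs do no work.
W(ii) = (182)(18.7 − 60.1) = -7535 J; W(iv) = (487)(60.1 − 18.7) = 20162 J.
W_net = -7535 + 20162 = 12627 J (the clockwise enclosed area).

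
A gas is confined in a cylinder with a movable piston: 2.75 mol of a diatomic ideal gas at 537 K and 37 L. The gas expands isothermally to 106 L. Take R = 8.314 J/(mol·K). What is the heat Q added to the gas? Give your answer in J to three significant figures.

Isothermal ⇒ ΔU = 0, so Q = W = nRT ln(V₂/V₁).
Q = (2.75)(8.314)(537) ln(106/37) = 12278 × 1.053 = 12923 J.

Q ≈ 12900 J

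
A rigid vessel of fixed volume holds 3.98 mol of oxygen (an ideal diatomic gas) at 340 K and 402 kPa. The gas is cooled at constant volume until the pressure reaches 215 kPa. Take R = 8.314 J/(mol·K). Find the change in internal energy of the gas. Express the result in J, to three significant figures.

ΔU ≈ -13100 J

Constant volume ⇒ W = 0, so Q = ΔU = nCᵥΔT with Cᵥ = 5R/2 = 20.79 J/(mol·K).
At constant V, T₂/T₁ = P₂/P₁ ⇒ ΔT = T₁(P₂/P₁ − 1) = 340·(215/402 − 1) = -158.2 K.
ΔU = (3.98)(20.79)(-158.2) = -13084 J.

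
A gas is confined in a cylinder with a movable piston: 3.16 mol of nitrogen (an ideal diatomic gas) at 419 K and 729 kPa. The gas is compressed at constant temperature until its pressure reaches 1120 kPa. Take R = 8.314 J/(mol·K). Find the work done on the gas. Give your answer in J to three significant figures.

Isothermal process: W = nRT ln(V₂/V₁) = nRT ln(P₁/P₂).
W = (3.16)(8.314)(419) × ln(729/1120)
  = 11008 × ln(0.6509) = 11008 × -0.4294
W_by_gas = -4727 J; work on gas = −W_by = 4727 J.

W ≈ 4730 J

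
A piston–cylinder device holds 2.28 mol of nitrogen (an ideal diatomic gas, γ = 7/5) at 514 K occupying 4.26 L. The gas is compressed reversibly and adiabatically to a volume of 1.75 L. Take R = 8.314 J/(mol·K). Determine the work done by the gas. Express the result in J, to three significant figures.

Adiabatic: TV^(γ−1) = const with γ = 7/5.
T₂ = T₁ (V₁/V₂)^(γ−1) = 514 × (4.26/1.75)^0.4 = 514 × 1.427 = 733.7 K.
W_by = nCᵥ(T₁ − T₂) = (2.28)(20.79)(514 − 733.7) = -10411 J.

W ≈ -10400 J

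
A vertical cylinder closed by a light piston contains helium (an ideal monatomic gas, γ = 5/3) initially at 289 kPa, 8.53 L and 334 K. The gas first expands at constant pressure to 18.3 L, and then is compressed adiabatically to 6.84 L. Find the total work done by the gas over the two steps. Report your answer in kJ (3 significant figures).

Step 1 (isobaric): W = PΔV = (289 kPa)(18.3 − 8.53 L) = 2824 J.
After step 1: P = 289 kPa, V = 18.3 L, T = 716.6 K.
Step 2 (adiabatic): W = (P₁V₁ − P₂V₂)/(γ−1) = (5289 − 10192)/0.667 = -7356 J.
W_total = 2824 − 7356 = -4532 J.

W_total ≈ -4.53 kJ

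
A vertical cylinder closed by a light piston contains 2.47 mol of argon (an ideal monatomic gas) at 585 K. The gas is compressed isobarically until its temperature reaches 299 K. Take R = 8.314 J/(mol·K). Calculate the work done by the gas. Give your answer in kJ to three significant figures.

W ≈ -5.87 kJ

Isobaric: W = P ΔV = nR ΔT.
W = (2.47)(8.314)(299 − 585) = -5873 J.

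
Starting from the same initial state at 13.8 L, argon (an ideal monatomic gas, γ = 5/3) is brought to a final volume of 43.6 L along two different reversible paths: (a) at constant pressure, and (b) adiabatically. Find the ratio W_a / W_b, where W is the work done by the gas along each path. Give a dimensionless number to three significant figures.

W_a / W_b ≈ 2.69

Path (a) isobaric: W = P₁(V₂ − V₁) → W_a/(P₁V₁) = 2.159.
Path (b) adiabatic: W = P₁V₁(1 − (V₁/V₂)^(γ−1))/(γ−1) → W_b/(P₁V₁) = 0.8033.
W_a / W_b = 2.159 / 0.8033 = 2.688.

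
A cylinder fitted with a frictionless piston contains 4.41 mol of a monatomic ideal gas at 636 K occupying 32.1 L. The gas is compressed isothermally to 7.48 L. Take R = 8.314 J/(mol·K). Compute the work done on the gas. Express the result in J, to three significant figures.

W ≈ 34000 J

Isothermal: W = nRT ln(V₂/V₁).
W = (4.41)(8.314)(636) × ln(7.48/32.1)
  = 23319 × -1.457
W_by_gas = -33967 J; work on gas = −W_by = 33967 J.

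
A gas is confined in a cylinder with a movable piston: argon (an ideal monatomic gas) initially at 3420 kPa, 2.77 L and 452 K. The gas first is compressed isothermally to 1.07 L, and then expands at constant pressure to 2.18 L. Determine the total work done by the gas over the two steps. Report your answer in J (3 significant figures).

W_total ≈ 817 J

Step 1 (isothermal): W = P₁V₁ ln(V₂/V₁) = (9473) ln(1.07/2.77) = -9011 J.
After step 1: P = 8854 kPa, V = 1.07 L, T = 452 K.
Step 2 (isobaric): W = PΔV = (8854 kPa)(2.18 − 1.07 L) = 9828 J.
W_total = -9011 + 9828 = 816.6 J.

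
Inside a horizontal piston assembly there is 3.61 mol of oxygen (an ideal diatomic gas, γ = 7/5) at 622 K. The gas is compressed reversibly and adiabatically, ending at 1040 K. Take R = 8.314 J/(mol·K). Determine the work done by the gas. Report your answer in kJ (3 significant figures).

W ≈ -31.4 kJ

Adiabatic ⇒ Q = 0, so W_by = −ΔU = nCᵥ(T₁ − T₂).
Cᵥ = 5R/2 = 20.79 J/(mol·K).
W = (3.61)(20.79)(622 − 1040) = -31364 J.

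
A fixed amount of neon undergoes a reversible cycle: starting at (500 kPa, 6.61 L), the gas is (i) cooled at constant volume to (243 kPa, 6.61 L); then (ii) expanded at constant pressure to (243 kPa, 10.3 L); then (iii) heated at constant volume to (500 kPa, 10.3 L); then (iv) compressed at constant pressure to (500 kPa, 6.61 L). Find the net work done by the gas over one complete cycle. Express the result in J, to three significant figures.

W_net ≈ -948 J

Constant-volume legs do no work.
W(ii) = (243)(10.3 − 6.61) = 896.7 J; W(iv) = (500)(6.61 − 10.3) = -1845 J.
W_net = 896.7 − 1845 = -948.3 J (the counter-clockwise enclosed area).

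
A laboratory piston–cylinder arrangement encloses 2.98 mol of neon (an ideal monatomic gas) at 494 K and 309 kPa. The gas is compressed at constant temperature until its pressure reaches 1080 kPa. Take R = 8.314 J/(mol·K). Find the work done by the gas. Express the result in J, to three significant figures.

W ≈ -15300 J

Isothermal process: W = nRT ln(V₂/V₁) = nRT ln(P₁/P₂).
W = (2.98)(8.314)(494) × ln(309/1080)
  = 12239 × ln(0.2861) = 12239 × -1.251
W_by_gas = -15316 J.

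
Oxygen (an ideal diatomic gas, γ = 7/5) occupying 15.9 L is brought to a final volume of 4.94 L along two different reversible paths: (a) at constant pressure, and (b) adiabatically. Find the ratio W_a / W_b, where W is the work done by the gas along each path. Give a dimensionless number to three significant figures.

W_a / W_b ≈ 0.463

Path (a) isobaric: W = P₁(V₂ − V₁) → W_a/(P₁V₁) = -0.6893.
Path (b) adiabatic: W = P₁V₁(1 − (V₁/V₂)^(γ−1))/(γ−1) → W_b/(P₁V₁) = -1.49.
W_a / W_b = -0.6893 / -1.49 = 0.4625.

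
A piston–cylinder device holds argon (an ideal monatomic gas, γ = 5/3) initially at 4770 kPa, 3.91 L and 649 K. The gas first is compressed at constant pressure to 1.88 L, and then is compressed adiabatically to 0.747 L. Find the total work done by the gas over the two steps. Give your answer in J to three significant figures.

Step 1 (isobaric): W = PΔV = (4770 kPa)(1.88 − 3.91 L) = -9683 J.
After step 1: P = 4770 kPa, V = 1.88 L, T = 312.1 K.
Step 2 (adiabatic): W = (P₁V₁ − P₂V₂)/(γ−1) = (8968 − 16592)/0.667 = -11437 J.
W_total = -9683 − 11437 = -21120 J.

W_total ≈ -21100 J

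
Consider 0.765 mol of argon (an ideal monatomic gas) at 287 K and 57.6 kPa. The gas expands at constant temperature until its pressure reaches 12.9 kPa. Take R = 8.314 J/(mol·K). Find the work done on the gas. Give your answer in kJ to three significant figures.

W ≈ -2.73 kJ

Isothermal process: W = nRT ln(V₂/V₁) = nRT ln(P₁/P₂).
W = (0.765)(8.314)(287) × ln(57.6/12.9)
  = 1825 × ln(4.465) = 1825 × 1.496
W_by_gas = 2731 J; work on gas = −W_by = -2731 J.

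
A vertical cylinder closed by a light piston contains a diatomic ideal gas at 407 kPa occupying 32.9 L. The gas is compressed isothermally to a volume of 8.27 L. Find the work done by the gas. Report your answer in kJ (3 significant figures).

Isothermal: W = nRT ln(V₂/V₁) = P₁V₁ ln(V₂/V₁).
P₁V₁ = (407 kPa)(32.9 L) = 13390 J.
W = 13390 × ln(8.27/32.9) = 13390 × -1.381
W_by_gas = -18490 J.

W ≈ -18.5 kJ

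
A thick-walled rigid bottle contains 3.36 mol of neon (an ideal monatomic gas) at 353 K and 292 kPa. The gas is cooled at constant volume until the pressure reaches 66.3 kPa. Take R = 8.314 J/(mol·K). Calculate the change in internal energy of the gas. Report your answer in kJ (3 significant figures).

Constant volume ⇒ W = 0, so Q = ΔU = nCᵥΔT with Cᵥ = 3R/2 = 12.47 J/(mol·K).
At constant V, T₂/T₁ = P₂/P₁ ⇒ ΔT = T₁(P₂/P₁ − 1) = 353·(66.3/292 − 1) = -272.8 K.
ΔU = (3.36)(12.47)(-272.8) = -11433 J.

ΔU ≈ -11.4 kJ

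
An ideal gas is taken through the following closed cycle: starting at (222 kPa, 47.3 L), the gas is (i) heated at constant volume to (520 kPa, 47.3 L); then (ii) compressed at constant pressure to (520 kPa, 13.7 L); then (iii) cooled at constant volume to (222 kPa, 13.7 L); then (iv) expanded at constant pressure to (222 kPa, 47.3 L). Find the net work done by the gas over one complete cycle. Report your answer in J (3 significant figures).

W_net ≈ -10000 J

Constant-volume legs do no work.
W(ii) = (520)(13.7 − 47.3) = -17472 J; W(iv) = (222)(47.3 − 13.7) = 7459 J.
W_net = -17472 + 7459 = -10013 J (the counter-clockwise enclosed area).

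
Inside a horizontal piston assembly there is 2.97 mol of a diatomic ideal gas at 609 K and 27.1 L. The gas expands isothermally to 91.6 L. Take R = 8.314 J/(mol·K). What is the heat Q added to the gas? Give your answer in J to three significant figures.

Q ≈ 18300 J

Isothermal ⇒ ΔU = 0, so Q = W = nRT ln(V₂/V₁).
Q = (2.97)(8.314)(609) ln(91.6/27.1) = 15038 × 1.218 = 18314 J.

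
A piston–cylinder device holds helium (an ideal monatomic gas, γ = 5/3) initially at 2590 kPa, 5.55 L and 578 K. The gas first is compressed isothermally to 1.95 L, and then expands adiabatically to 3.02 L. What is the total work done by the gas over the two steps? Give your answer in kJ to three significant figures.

Step 1 (isothermal): W = P₁V₁ ln(V₂/V₁) = (14374) ln(1.95/5.55) = -15035 J.
After step 1: P = 7372 kPa, V = 1.95 L, T = 578 K.
Step 2 (adiabatic): W = (P₁V₁ − P₂V₂)/(γ−1) = (14374 − 10739)/0.667 = 5454 J.
W_total = -15035 + 5454 = -9581 J.

W_total ≈ -9.58 kJ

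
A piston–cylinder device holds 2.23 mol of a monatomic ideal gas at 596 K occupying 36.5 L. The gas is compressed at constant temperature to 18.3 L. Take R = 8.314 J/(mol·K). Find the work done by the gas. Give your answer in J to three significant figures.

W ≈ -7630 J

Isothermal: W = nRT ln(V₂/V₁).
W = (2.23)(8.314)(596) × ln(18.3/36.5)
  = 11050 × -0.6904
W_by_gas = -7629 J.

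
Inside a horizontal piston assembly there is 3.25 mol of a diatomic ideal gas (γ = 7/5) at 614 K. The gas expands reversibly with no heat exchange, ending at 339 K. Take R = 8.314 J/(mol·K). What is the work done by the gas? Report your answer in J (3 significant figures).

W ≈ 18600 J

Adiabatic ⇒ Q = 0, so W_by = −ΔU = nCᵥ(T₁ − T₂).
Cᵥ = 5R/2 = 20.79 J/(mol·K).
W = (3.25)(20.79)(614 − 339) = 18577 J.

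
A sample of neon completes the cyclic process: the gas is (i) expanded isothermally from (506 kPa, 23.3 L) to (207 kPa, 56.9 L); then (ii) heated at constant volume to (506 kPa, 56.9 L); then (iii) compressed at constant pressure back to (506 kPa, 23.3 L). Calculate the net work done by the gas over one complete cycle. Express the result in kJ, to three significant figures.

W_net ≈ -6.48 kJ

Leg (i): W = PᵢVᵢ ln(V_f/Vᵢ) = (11790) ln(56.9/23.3) = 10526 J.
Leg (ii): W = 0.
Leg (iii): W = PΔV = (506)(23.3 − 56.9) = -17002 J.
W_net = 10526 − 17002 = -6475 J.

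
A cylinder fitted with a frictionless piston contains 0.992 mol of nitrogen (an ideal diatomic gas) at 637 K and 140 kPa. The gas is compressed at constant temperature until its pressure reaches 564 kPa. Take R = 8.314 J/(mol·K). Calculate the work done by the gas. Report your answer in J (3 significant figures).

Isothermal process: W = nRT ln(V₂/V₁) = nRT ln(P₁/P₂).
W = (0.992)(8.314)(637) × ln(140/564)
  = 5254 × ln(0.2482) = 5254 × -1.393
W_by_gas = -7320 J.

W ≈ -7320 J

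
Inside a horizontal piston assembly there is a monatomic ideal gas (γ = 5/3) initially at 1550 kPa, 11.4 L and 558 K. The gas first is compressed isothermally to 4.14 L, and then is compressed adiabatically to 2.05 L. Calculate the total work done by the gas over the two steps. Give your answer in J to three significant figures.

W_total ≈ -33700 J

Step 1 (isothermal): W = P₁V₁ ln(V₂/V₁) = (17670) ln(4.14/11.4) = -17898 J.
After step 1: P = 4268 kPa, V = 4.14 L, T = 558 K.
Step 2 (adiabatic): W = (P₁V₁ − P₂V₂)/(γ−1) = (17670 − 28232)/0.667 = -15842 J.
W_total = -17898 − 15842 = -33741 J.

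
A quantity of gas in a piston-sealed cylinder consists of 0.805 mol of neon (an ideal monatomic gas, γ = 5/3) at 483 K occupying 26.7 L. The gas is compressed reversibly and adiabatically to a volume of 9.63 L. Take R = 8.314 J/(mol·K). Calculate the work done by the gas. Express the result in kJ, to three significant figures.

Adiabatic: TV^(γ−1) = const with γ = 5/3.
T₂ = T₁ (V₁/V₂)^(γ−1) = 483 × (26.7/9.63)^0.667 = 483 × 1.974 = 953.2 K.
W_by = nCᵥ(T₁ − T₂) = (0.805)(12.47)(483 − 953.2) = -4721 J.

W ≈ -4.72 kJ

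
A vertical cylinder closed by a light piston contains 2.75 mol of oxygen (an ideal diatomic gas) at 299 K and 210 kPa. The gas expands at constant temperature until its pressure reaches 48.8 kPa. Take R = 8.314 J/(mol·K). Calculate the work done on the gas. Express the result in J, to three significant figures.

W ≈ -9980 J

Isothermal process: W = nRT ln(V₂/V₁) = nRT ln(P₁/P₂).
W = (2.75)(8.314)(299) × ln(210/48.8)
  = 6836 × ln(4.303) = 6836 × 1.459
W_by_gas = 9977 J; work on gas = −W_by = -9977 J.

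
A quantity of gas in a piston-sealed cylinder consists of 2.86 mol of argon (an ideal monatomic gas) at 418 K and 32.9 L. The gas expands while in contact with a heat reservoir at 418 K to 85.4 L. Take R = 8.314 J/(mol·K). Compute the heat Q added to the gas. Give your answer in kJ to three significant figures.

Q ≈ 9.48 kJ

Isothermal ⇒ ΔU = 0, so Q = W = nRT ln(V₂/V₁).
Q = (2.86)(8.314)(418) ln(85.4/32.9) = 9939 × 0.9539 = 9481 J.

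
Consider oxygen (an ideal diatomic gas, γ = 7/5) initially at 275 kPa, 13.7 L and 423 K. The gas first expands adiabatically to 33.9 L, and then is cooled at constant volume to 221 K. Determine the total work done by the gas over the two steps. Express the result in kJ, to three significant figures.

Step 1 (adiabatic): W = (P₁V₁ − P₂V₂)/(γ−1) = (3768 − 2622)/0.4 = 2863 J.
Step 2 (isochoric): W = 0 (constant volume).
W_total = 2863 + 0 = 2863 J.

W_total ≈ 2.86 kJ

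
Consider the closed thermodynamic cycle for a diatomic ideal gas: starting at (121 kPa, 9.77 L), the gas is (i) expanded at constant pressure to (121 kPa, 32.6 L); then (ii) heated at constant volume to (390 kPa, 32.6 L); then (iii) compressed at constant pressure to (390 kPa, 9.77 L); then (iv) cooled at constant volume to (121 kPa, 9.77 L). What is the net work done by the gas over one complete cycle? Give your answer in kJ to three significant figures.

Constant-volume legs do no work.
W(i) = (121)(32.6 − 9.77) = 2762 J; W(iii) = (390)(9.77 − 32.6) = -8904 J.
W_net = 2762 − 8904 = -6141 J (the counter-clockwise enclosed area).

W_net ≈ -6.14 kJ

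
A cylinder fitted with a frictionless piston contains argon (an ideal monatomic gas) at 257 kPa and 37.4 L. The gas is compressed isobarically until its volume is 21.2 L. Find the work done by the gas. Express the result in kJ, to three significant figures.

Isobaric: W = P ΔV.
W = (257 kPa)(21.2 − 37.4 L) = (257)(-16.2) = -4163 J.

W ≈ -4.16 kJ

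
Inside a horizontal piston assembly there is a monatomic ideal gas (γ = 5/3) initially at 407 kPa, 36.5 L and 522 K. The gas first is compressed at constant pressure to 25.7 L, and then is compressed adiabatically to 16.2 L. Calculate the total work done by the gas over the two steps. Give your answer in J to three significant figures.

W_total ≈ -10000 J

Step 1 (isobaric): W = PΔV = (407 kPa)(25.7 − 36.5 L) = -4396 J.
After step 1: P = 407 kPa, V = 25.7 L, T = 367.5 K.
Step 2 (adiabatic): W = (P₁V₁ − P₂V₂)/(γ−1) = (10460 − 14228)/0.667 = -5652 J.
W_total = -4396 − 5652 = -10048 J.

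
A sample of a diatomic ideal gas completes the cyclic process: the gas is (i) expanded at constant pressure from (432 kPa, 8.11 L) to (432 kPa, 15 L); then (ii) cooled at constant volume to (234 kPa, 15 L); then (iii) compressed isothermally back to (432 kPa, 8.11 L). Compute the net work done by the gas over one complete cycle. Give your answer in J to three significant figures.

Leg (i): W = PΔV = (432)(15 − 8.11) = 2976 J.
Leg (ii): W = 0.
Leg (iii): W = PᵢVᵢ ln(V_f/Vᵢ) = (3510) ln(8.11/15) = -2158 J.
W_net = 2976 − 2158 = 818 J.

W_net ≈ 818 J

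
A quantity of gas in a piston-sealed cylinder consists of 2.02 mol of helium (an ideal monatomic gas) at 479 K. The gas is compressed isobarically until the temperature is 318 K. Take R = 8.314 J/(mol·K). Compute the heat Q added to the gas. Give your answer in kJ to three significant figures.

Isobaric: W = nRΔT = (2.02)(8.314)(-161) = -2704 J.
ΔU = nCᵥΔT with Cᵥ = 3R/2: ΔU = (2.02)(12.47)(-161) = -4056 J.
Q = ΔU + W = -4056 − 2704 = -6760 J.

Q ≈ -6.76 kJ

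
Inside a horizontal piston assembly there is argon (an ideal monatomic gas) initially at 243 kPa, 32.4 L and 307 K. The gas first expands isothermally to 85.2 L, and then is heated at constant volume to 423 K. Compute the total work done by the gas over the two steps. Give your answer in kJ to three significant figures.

Step 1 (isothermal): W = P₁V₁ ln(V₂/V₁) = (7873) ln(85.2/32.4) = 7612 J.
Step 2 (isochoric): W = 0 (constant volume).
W_total = 7612 + 0 = 7612 J.

W_total ≈ 7.61 kJ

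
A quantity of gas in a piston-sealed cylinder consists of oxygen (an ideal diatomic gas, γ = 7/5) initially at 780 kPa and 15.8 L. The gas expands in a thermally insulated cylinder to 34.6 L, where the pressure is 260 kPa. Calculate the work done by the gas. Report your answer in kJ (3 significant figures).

W ≈ 8.32 kJ

Adiabatic: W = (P₁V₁ − P₂V₂)/(γ − 1) with γ = 7/5.
P₁V₁ = 12324 J, P₂V₂ = 8996 J.
W = (12324 − 8996) / 0.4 = 8320 J.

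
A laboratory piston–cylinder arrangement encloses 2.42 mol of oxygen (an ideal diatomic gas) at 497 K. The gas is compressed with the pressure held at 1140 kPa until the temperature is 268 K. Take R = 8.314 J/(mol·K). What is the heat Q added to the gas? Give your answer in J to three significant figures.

Isobaric: W = nRΔT = (2.42)(8.314)(-229) = -4607 J.
ΔU = nCᵥΔT with Cᵥ = 5R/2: ΔU = (2.42)(20.79)(-229) = -11519 J.
Q = ΔU + W = -11519 − 4607 = -16126 J.

Q ≈ -16100 J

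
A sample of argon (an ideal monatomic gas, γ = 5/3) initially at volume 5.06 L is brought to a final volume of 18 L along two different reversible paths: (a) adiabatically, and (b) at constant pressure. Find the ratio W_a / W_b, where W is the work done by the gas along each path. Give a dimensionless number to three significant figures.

W_a / W_b ≈ 0.335

Path (a) adiabatic: W = P₁V₁(1 − (V₁/V₂)^(γ−1))/(γ−1) → W_a/(P₁V₁) = 0.8563.
Path (b) isobaric: W = P₁(V₂ − V₁) → W_b/(P₁V₁) = 2.557.
W_a / W_b = 0.8563 / 2.557 = 0.3348.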